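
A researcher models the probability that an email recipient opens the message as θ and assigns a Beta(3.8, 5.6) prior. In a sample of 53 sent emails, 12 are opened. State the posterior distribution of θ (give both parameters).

The binomial likelihood is conjugate to the Beta prior: with 12 successes and 41 failures, the posterior is Beta(3.8+12, 5.6+41) = Beta(15.8, 46.6).

Posterior: Beta(15.8, 46.6)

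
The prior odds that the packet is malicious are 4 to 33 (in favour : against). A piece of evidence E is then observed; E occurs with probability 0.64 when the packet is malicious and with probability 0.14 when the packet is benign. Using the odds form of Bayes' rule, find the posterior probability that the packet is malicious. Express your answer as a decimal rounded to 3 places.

Prior odds = 4/33 = 0.12121.
Likelihood ratio for E = 0.64/0.14 = 4.5714.
Posterior odds = prior odds × LR = 0.55411.
Posterior probability = odds/(1+odds) = 0.55411/1.5541 = 0.357.

Posterior probability ≈ 0.357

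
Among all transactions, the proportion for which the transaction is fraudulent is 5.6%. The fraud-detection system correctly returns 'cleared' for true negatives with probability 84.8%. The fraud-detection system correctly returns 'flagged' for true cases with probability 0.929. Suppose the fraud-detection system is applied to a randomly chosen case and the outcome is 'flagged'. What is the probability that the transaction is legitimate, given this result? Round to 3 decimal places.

Let H be the event that the transaction is fraudulent. P(H) = 0.056, so P(¬H) = 0.944. With E the 'flagged' result, P(E|H) = 0.929 and P(E|¬H) = 0.152.
P(E) = 0.929·0.056 + 0.152·0.944 = 0.052024 + 0.14349 = 0.19551.
By Bayes' theorem, P(H|E) = 0.052024 / 0.19551 = 0.266. Hence P(¬H|E) = 1 − 0.266 = 0.734.

P(¬H | E) ≈ 0.734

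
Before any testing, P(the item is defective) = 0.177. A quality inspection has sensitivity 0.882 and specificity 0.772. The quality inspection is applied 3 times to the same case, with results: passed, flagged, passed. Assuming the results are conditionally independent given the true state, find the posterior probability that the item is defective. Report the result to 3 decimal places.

Let H be the event that the item is defective; start with P(H) = 0.177. P('flagged'|H) = 0.882, P('flagged'|¬H) = 0.228.
Update on result 1 ('passed'): P(H) ← 0.118·0.1770 / (0.118·0.1770 + 0.772·0.8230) = 0.020886/0.65624 = 0.0318.
Update on result 2 ('flagged'): P(H) ← 0.882·0.0318 / (0.882·0.0318 + 0.228·0.9682) = 0.028071/0.24881 = 0.1128.
Update on result 3 ('passed'): P(H) ← 0.118·0.1128 / (0.118·0.1128 + 0.772·0.8872) = 0.013313/0.69822 = 0.0191.

Posterior P(H) ≈ 0.019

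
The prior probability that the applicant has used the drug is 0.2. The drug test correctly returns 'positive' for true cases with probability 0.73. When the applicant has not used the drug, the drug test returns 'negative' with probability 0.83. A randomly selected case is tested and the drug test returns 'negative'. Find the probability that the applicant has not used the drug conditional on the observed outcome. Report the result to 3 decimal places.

Let H be the event that the applicant has used the drug. P(H) = 0.2, so P(¬H) = 0.8. With E the 'negative' result, P(E|H) = 0.27 and P(E|¬H) = 0.83.
P(E) = 0.27·0.2 + 0.83·0.8 = 0.054000 + 0.66400 = 0.71800.
By Bayes' theorem, P(H|E) = 0.054000 / 0.71800 = 0.075. Hence P(¬H|E) = 1 − 0.075 = 0.925.

P(¬H | E) ≈ 0.925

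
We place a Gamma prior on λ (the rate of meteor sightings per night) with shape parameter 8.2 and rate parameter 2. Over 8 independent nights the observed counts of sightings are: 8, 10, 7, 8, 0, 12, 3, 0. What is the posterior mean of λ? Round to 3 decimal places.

The Poisson likelihood adds the total count to the shape and the number of exposure periods to the rate. Here ∑xᵢ = 48 and n = 8, so shape 8.2→56.2 and rate 2→10.
Posterior mean = shape/rate = 56.2/10 = 5.620.

Posterior mean ≈ 5.620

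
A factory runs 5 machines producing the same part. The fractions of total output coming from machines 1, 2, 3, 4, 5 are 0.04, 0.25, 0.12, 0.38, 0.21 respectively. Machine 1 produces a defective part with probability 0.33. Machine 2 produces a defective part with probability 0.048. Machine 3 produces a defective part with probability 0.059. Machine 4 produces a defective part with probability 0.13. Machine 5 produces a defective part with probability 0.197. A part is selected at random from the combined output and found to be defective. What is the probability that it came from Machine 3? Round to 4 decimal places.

Posterior probability ≈ 0.0575

Tabulate prior·likelihood by source: [1] prior 0.04, lik 0.33, product 0.01320; [2] prior 0.25, lik 0.048, product 0.01200; [3] prior 0.12, lik 0.059, product 0.007080; [4] prior 0.38, lik 0.13, product 0.04940; [5] prior 0.21, lik 0.197, product 0.04137.
Normalizing constant = 0.12305; the posterior for Machine 3 is its product over the sum, 0.007080/0.12305 = 0.0575.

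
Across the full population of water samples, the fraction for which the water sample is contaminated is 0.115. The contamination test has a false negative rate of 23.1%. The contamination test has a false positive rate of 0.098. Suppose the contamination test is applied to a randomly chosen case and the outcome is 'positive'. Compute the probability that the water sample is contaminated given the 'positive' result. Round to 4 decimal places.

Let H be the event that the water sample is contaminated. P(H) = 0.115, so P(¬H) = 0.885. With E the 'positive' result, P(E|H) = 0.769 and P(E|¬H) = 0.098.
P(E) = 0.769·0.115 + 0.098·0.885 = 0.088435 + 0.086730 = 0.17517.
By Bayes' theorem, P(H|E) = 0.088435 / 0.17517 = 0.5049.

P(H | E) ≈ 0.5049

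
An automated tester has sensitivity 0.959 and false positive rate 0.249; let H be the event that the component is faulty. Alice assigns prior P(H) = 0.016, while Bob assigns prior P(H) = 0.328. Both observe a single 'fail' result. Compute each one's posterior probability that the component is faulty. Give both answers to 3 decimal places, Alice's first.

Alice: 0.059; Bob: 0.653

P('+'|H) = 0.959, P('+'|¬H) = 0.249.
Alice: numerator 0.959·0.016 = 0.015344; evidence = 0.015344+0.249·0.984 = 0.26036; posterior = 0.059.
Bob: numerator 0.959·0.328 = 0.31455; evidence = 0.31455+0.249·0.672 = 0.48188; posterior = 0.653.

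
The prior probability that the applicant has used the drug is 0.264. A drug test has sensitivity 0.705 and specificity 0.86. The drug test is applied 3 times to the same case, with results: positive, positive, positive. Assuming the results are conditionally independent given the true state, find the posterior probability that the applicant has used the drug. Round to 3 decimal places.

Posterior P(H) ≈ 0.979

Let H be the event that the applicant has used the drug; start with P(H) = 0.264. P('positive'|H) = 0.705, P('positive'|¬H) = 0.14.
Update on result 1 ('positive'): P(H) ← 0.705·0.2640 / (0.705·0.2640 + 0.14·0.7360) = 0.18612/0.28916 = 0.6437.
Update on result 2 ('positive'): P(H) ← 0.705·0.6437 / (0.705·0.6437 + 0.14·0.3563) = 0.45378/0.50367 = 0.9010.
Update on result 3 ('positive'): P(H) ← 0.705·0.9010 / (0.705·0.9010 + 0.14·0.0990) = 0.63517/0.64904 = 0.9786.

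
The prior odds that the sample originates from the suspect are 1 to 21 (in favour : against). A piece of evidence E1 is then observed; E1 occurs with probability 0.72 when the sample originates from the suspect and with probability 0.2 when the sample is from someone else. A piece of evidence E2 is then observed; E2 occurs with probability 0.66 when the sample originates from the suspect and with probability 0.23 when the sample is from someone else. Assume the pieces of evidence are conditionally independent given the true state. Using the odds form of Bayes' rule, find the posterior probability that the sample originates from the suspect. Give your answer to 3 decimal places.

Posterior probability ≈ 0.330

Prior odds = 1/21 = 0.047619.
Likelihood ratio for E1 = 0.72/0.2 = 3.6000.
Likelihood ratio for E2 = 0.66/0.23 = 2.8696.
Posterior odds = prior odds × LR₁ × LR₂ = 0.49193.
Posterior probability = odds/(1+odds) = 0.49193/1.4919 = 0.330.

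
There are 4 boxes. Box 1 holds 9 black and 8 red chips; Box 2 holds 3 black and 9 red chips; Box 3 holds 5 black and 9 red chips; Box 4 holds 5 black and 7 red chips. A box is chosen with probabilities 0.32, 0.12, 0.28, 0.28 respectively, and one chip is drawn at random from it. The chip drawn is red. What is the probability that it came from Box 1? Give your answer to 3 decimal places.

Posterior probability ≈ 0.258

P(red|Box 1) = 0.4706; P(red|Box 2) = 0.75; P(red|Box 3) = 0.6429; P(red|Box 4) = 0.5833.
Prior × likelihood for each source: 0.32·0.4706=0.1506, 0.12·0.75=0.09000, 0.28·0.6429=0.1800, 0.28·0.5833=0.1633. Summing gives P(red) = 0.58392.
P(Box 1 | red) = 0.1506 / 0.58392 = 0.258.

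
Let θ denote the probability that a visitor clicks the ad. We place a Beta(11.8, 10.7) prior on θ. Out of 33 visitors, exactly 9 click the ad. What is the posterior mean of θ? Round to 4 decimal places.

The binomial likelihood is conjugate to the Beta prior: with 9 successes and 24 failures, the posterior is Beta(11.8+9, 10.7+24) = Beta(20.8, 34.7).
Posterior mean = α/(α+β) = 20.8/55.5 = 0.3748.

Posterior mean ≈ 0.3748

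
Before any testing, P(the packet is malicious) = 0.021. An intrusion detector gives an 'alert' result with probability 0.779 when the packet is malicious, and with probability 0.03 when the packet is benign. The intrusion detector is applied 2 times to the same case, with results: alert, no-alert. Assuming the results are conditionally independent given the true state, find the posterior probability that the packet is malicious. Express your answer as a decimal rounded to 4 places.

Posterior P(H) ≈ 0.1126

With H the event that the packet is malicious, the joint likelihood of the observed sequence is P(data|H) = 0.779·0.221 = 0.17216 and P(data|¬H) = 0.03·0.97 = 0.029100.
Bayes: P(H|data) = 0.021·0.17216 / (0.021·0.17216 + 0.979·0.029100) = 0.0036153/0.032104 = 0.1126.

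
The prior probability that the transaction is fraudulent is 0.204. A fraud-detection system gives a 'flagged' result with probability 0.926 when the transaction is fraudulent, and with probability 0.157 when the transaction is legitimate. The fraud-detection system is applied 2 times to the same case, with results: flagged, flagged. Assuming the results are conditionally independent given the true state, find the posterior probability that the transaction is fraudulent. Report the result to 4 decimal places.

Let H be the event that the transaction is fraudulent; start with P(H) = 0.204. P('flagged'|H) = 0.926, P('flagged'|¬H) = 0.157.
Update on result 1 ('flagged'): P(H) ← 0.926·0.2040 / (0.926·0.2040 + 0.157·0.7960) = 0.18890/0.31388 = 0.6018.
Update on result 2 ('flagged'): P(H) ← 0.926·0.6018 / (0.926·0.6018 + 0.157·0.3982) = 0.55731/0.61982 = 0.8991.

Posterior P(H) ≈ 0.8991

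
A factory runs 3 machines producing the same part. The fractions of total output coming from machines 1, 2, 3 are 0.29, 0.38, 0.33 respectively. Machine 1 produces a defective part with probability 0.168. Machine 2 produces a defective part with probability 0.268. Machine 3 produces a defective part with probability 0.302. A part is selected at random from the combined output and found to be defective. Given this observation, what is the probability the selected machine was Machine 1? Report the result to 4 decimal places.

Tabulate prior·likelihood by source: [1] prior 0.29, lik 0.168, product 0.04872; [2] prior 0.38, lik 0.268, product 0.1018; [3] prior 0.33, lik 0.302, product 0.09966.
Normalizing constant = 0.25022; the posterior for Machine 1 is its product over the sum, 0.04872/0.25022 = 0.1947.

Posterior probability ≈ 0.1947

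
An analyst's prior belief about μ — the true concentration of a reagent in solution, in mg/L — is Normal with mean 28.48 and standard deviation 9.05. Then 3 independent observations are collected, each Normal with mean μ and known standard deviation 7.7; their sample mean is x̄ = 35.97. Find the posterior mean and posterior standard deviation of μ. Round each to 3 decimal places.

Posterior mean ≈ 34.514; posterior SD ≈ 3.990

Prior precision 1/τ₀² = 1/9.05² = 0.0122096; data precision n/σ² = 3/7.7² = 0.0505988.
Posterior precision = 0.0122096 + 0.0505988 = 0.0628084, giving posterior SD = 1/√0.0628084 = 3.990.
Posterior mean = (0.0122096·28.48 + 0.0505988·35.97) / 0.0628084 = 34.514.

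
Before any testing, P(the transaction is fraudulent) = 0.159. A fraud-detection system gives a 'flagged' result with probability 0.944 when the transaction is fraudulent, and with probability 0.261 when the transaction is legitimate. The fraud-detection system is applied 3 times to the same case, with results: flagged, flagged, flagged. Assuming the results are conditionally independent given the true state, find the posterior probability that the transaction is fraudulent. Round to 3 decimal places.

With H the event that the transaction is fraudulent, the joint likelihood of the observed sequence is P(data|H) = 0.944·0.944·0.944 = 0.84123 and P(data|¬H) = 0.261·0.261·0.261 = 0.017780.
Bayes: P(H|data) = 0.159·0.84123 / (0.159·0.84123 + 0.841·0.017780) = 0.13376/0.14871 = 0.8995.

Posterior P(H) ≈ 0.899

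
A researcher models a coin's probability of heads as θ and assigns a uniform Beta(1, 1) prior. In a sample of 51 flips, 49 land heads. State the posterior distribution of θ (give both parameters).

Posterior: Beta(50, 3)

Observing 49 successes and 2 failures updates Beta(1, 1) by adding the success and failure counts to the two shape parameters: α = 1+49 = 50, β = 1+2 = 3.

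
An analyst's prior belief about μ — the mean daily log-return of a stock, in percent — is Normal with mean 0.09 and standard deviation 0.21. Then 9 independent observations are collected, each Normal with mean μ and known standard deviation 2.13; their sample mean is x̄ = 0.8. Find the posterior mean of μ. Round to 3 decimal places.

Posterior mean ≈ 0.147

With known σ, the Normal prior is conjugate. Weight on the data is w = (n/σ²)/(n/σ² + 1/τ₀²) = 1.98373/(1.98373+22.6757) = 0.080445.
Posterior mean = w·x̄ + (1−w)·μ₀ = 0.080445·0.8 + 0.91955·0.09 = 0.147.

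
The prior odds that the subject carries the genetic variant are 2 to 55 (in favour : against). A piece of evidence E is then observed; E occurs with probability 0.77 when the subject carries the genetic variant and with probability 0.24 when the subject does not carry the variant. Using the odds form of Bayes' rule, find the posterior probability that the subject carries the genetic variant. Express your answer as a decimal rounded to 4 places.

Posterior probability ≈ 0.1045

Prior odds = 2/55 = 0.036364.
Likelihood ratio for E = 0.77/0.24 = 3.2083.
Posterior odds = prior odds × LR = 0.11667.
Posterior probability = odds/(1+odds) = 0.11667/1.1167 = 0.1045.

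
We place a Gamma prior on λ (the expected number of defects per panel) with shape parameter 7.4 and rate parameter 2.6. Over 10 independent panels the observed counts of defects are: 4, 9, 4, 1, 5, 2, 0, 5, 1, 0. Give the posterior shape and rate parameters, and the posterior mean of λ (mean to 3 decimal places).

Total count ∑xᵢ = 31 over n = 10 panels.
Gamma is conjugate to the Poisson likelihood: posterior is Gamma(shape = 7.4+31 = 38.4, rate = 2.6+10 = 12.6).
E[λ | data] = 38.4/12.6 = 3.048.

Posterior: Gamma(shape=38.4, rate=12.6); mean ≈ 3.048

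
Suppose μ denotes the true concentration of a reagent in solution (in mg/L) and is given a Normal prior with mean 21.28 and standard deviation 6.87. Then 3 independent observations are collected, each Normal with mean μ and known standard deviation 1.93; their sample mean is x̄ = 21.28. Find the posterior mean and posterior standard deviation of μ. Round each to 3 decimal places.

Posterior mean ≈ 21.280; posterior SD ≈ 1.100

With known σ, the Normal prior is conjugate. Weight on the data is w = (n/σ²)/(n/σ² + 1/τ₀²) = 0.805391/(0.805391+0.0211878) = 0.97437.
Posterior mean = w·x̄ + (1−w)·μ₀ = 0.97437·21.28 + 0.025633·21.28 = 21.280. Posterior variance = 1/(0.805391+0.0211878) = 1.20981, so SD = 1.100.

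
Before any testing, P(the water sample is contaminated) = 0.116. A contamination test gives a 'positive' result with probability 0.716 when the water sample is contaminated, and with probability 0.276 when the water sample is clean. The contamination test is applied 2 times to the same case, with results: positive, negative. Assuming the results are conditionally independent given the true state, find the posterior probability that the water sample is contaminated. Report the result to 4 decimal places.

Let H be the event that the water sample is contaminated; start with P(H) = 0.116. P('positive'|H) = 0.716, P('positive'|¬H) = 0.276.
Update on result 1 ('positive'): P(H) ← 0.716·0.1160 / (0.716·0.1160 + 0.276·0.8840) = 0.083056/0.32704 = 0.2540.
Update on result 2 ('negative'): P(H) ← 0.284·0.2540 / (0.284·0.2540 + 0.724·0.7460) = 0.072125/0.61226 = 0.1178.

Posterior P(H) ≈ 0.1178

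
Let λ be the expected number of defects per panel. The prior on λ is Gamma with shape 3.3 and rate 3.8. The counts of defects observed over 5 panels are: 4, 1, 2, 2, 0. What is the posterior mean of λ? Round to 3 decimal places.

Posterior mean ≈ 1.398

The Poisson likelihood adds the total count to the shape and the number of exposure periods to the rate. Here ∑xᵢ = 9 and n = 5, so shape 3.3→12.3 and rate 3.8→8.8.
E[λ | data] = 12.3/8.8 = 1.398.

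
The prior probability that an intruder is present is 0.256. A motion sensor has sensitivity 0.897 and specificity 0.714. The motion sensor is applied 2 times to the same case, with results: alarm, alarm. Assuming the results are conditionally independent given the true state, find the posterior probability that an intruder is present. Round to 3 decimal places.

With H the event that an intruder is present, the joint likelihood of the observed sequence is P(data|H) = 0.897·0.897 = 0.80461 and P(data|¬H) = 0.286·0.286 = 0.081796.
Bayes: P(H|data) = 0.256·0.80461 / (0.256·0.80461 + 0.744·0.081796) = 0.20598/0.26684 = 0.7719.

Posterior P(H) ≈ 0.772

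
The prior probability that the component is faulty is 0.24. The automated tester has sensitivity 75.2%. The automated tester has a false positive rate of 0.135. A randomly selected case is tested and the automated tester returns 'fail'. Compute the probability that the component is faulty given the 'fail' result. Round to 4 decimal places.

Write H for 'the component is faulty'. Prior odds H:¬H = 0.24/0.76 = 0.31579. For the 'fail' outcome, the likelihood ratio is 0.752/0.135 = 5.5704.
Posterior odds = 0.31579 × 5.5704 = 1.7591, so P(H|E) = 1.7591/(1+1.7591) = 0.6376.

P(H | E) ≈ 0.6376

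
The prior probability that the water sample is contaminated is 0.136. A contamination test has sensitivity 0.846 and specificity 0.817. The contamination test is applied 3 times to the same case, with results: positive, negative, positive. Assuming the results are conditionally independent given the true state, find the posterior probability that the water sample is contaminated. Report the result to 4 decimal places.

With H the event that the water sample is contaminated, the joint likelihood of the observed sequence is P(data|H) = 0.846·0.154·0.846 = 0.11022 and P(data|¬H) = 0.183·0.817·0.183 = 0.027361.
Bayes: P(H|data) = 0.136·0.11022 / (0.136·0.11022 + 0.864·0.027361) = 0.014990/0.038629 = 0.3880.

Posterior P(H) ≈ 0.3880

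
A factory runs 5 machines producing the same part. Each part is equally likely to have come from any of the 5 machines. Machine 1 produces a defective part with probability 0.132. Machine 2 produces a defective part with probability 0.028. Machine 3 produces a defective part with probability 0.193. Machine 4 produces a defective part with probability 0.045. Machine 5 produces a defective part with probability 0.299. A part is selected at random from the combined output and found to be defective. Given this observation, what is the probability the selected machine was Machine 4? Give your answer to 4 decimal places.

Posterior probability ≈ 0.0646

P(defective|M1) = 0.132; P(defective|M2) = 0.028; P(defective|M3) = 0.193; P(defective|M4) = 0.045; P(defective|M5) = 0.299.
Prior × likelihood for each source: 0.2·0.132=0.02640, 0.2·0.028=0.005600, 0.2·0.193=0.03860, 0.2·0.045=0.009000, 0.2·0.299=0.05980. Summing gives P(defective) = 0.13940.
P(Machine 4 | defective) = 0.009000 / 0.13940 = 0.0646.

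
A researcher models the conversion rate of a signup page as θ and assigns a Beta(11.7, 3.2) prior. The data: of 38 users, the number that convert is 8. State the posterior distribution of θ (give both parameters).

Posterior: Beta(19.7, 33.2)

Observing 8 successes and 30 failures updates Beta(11.7, 3.2) by adding the success and failure counts to the two shape parameters: α = 11.7+8 = 19.7, β = 3.2+30 = 33.2.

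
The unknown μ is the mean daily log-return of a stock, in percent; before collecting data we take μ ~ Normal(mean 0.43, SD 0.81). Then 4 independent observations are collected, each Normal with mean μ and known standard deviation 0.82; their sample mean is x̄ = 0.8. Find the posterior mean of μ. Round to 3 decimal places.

Posterior mean ≈ 0.725

With known σ, the Normal prior is conjugate. Weight on the data is w = (n/σ²)/(n/σ² + 1/τ₀²) = 5.94884/(5.94884+1.52416) = 0.79604.
Posterior mean = w·x̄ + (1−w)·μ₀ = 0.79604·0.8 + 0.20396·0.43 = 0.725.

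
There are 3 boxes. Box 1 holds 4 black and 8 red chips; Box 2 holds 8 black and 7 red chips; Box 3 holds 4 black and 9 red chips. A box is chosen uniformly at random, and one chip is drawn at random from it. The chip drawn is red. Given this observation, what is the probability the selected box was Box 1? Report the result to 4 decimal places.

Posterior probability ≈ 0.3652

Tabulate prior·likelihood by source: [1] prior 0.333333, lik 0.6667, product 0.2222; [2] prior 0.333333, lik 0.4667, product 0.1556; [3] prior 0.333333, lik 0.6923, product 0.2308.
Normalizing constant = 0.60855; the posterior for Box 1 is its product over the sum, 0.2222/0.60855 = 0.3652.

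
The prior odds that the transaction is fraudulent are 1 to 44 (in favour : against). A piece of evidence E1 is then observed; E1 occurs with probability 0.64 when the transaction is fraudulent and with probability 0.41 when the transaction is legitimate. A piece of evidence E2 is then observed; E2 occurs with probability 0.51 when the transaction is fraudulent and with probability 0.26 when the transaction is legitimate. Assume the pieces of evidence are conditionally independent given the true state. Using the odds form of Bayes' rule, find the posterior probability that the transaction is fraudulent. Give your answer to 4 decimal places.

Posterior probability ≈ 0.0651

Prior odds = 1/44 = 0.022727. In log-odds, ln(0.022727) = -3.7842.
Add log likelihood ratios: ln(1.5610) + ln(1.9615) = 1.1190.
Posterior log-odds = -2.6651, so posterior odds = exp(-2.6651) = 0.069589. Converting, P(H|E) = 0.069589/1.0696 = 0.0651.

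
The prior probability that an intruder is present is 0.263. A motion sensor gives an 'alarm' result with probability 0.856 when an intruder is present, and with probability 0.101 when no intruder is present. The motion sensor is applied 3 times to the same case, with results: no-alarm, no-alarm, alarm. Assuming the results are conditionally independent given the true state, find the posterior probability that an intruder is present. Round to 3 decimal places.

Posterior P(H) ≈ 0.072

With H the event that an intruder is present, the joint likelihood of the observed sequence is P(data|H) = 0.144·0.144·0.856 = 0.017750 and P(data|¬H) = 0.899·0.899·0.101 = 0.081628.
Bayes: P(H|data) = 0.263·0.017750 / (0.263·0.017750 + 0.737·0.081628) = 0.0046683/0.064828 = 0.0720.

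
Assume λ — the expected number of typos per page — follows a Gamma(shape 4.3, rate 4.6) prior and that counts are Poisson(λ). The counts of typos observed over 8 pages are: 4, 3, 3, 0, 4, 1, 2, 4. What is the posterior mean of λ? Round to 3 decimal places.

Posterior mean ≈ 2.008

The Poisson likelihood adds the total count to the shape and the number of exposure periods to the rate. Here ∑xᵢ = 21 and n = 8, so shape 4.3→25.3 and rate 4.6→12.6.
E[λ | data] = 25.3/12.6 = 2.008.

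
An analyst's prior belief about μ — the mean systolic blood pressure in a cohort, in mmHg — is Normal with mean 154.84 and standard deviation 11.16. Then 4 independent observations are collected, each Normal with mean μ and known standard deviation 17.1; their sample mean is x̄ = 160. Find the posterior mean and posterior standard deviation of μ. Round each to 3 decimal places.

Posterior mean ≈ 158.092; posterior SD ≈ 6.787

Prior precision 1/τ₀² = 1/11.16² = 0.00802919; data precision n/σ² = 4/17.1² = 0.0136794.
Posterior precision = 0.00802919 + 0.0136794 = 0.0217086, giving posterior SD = 1/√0.0217086 = 6.787.
Posterior mean = (0.00802919·154.84 + 0.0136794·160) / 0.0217086 = 158.092.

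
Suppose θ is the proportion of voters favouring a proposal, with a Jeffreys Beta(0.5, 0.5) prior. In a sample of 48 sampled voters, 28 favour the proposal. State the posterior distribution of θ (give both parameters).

The binomial likelihood is conjugate to the Beta prior: with 28 successes and 20 failures, the posterior is Beta(0.5+28, 0.5+20) = Beta(28.5, 20.5).

Posterior: Beta(28.5, 20.5)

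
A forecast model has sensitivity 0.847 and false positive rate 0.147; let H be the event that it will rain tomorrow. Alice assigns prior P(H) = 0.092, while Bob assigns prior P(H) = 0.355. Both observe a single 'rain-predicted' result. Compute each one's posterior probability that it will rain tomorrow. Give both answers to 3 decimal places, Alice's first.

P('+'|H) = 0.847, P('+'|¬H) = 0.147.
Alice: numerator 0.847·0.092 = 0.077924; evidence = 0.077924+0.147·0.908 = 0.21140; posterior = 0.369.
Bob: numerator 0.847·0.355 = 0.30068; evidence = 0.30068+0.147·0.645 = 0.39550; posterior = 0.760.

Alice: 0.369; Bob: 0.760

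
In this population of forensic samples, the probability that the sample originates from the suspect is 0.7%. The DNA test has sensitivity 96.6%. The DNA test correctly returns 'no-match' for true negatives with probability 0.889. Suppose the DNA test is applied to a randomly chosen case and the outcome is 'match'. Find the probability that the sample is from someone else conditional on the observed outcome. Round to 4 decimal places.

P(¬H | E) ≈ 0.9422

Write H for 'the sample originates from the suspect'. Prior odds H:¬H = 0.007/0.993 = 0.0070493. For the 'match' outcome, the likelihood ratio is 0.966/0.111 = 8.7027.
Posterior odds = 0.0070493 × 8.7027 = 0.061348, so P(H|E) = 0.061348/(1+0.061348) = 0.0578. Then P(¬H|E) = 1 − 0.0578 = 0.9422.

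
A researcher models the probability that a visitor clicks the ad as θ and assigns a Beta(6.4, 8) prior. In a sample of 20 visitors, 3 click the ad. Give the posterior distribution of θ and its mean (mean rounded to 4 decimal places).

Posterior: Beta(9.4, 25); mean ≈ 0.2733

Observing 3 successes and 17 failures updates Beta(6.4, 8) by adding the success and failure counts to the two shape parameters: α = 6.4+3 = 9.4, β = 8+17 = 25.
Posterior mean = α/(α+β) = 9.4/34.4 = 0.2733.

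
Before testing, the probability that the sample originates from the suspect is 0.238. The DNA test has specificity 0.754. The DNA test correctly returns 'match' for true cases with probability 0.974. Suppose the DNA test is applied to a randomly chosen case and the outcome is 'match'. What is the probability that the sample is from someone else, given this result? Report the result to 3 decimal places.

P(¬H | E) ≈ 0.447

Write H for 'the sample originates from the suspect'. Prior odds H:¬H = 0.238/0.762 = 0.31234. For the 'match' outcome, the likelihood ratio is 0.974/0.246 = 3.9593.
Posterior odds = 0.31234 × 3.9593 = 1.2366, so P(H|E) = 1.2366/(1+1.2366) = 0.553. Then P(¬H|E) = 1 − 0.553 = 0.447.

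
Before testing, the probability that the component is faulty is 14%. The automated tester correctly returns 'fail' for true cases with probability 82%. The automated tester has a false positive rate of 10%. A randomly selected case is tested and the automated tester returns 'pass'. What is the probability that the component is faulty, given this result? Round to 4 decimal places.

P(H | E) ≈ 0.0315

Let H be the event that the component is faulty. P(H) = 0.14, so P(¬H) = 0.86. With E the 'pass' result, P(E|H) = 0.18 and P(E|¬H) = 0.9.
P(E) = 0.18·0.14 + 0.9·0.86 = 0.025200 + 0.77400 = 0.79920.
By Bayes' theorem, P(H|E) = 0.025200 / 0.79920 = 0.0315.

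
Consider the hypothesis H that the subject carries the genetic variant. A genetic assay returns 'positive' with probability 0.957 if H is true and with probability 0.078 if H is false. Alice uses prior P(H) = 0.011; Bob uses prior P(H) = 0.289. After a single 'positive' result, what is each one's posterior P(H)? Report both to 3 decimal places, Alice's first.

Alice: 0.120; Bob: 0.833

P('+'|H) = 0.957, P('+'|¬H) = 0.078.
Alice: numerator 0.957·0.011 = 0.010527; evidence = 0.010527+0.078·0.989 = 0.087669; posterior = 0.120.
Bob: numerator 0.957·0.289 = 0.27657; evidence = 0.27657+0.078·0.711 = 0.33203; posterior = 0.833.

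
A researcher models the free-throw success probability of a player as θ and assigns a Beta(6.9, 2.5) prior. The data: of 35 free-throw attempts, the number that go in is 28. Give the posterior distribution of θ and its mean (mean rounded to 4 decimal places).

The binomial likelihood is conjugate to the Beta prior: with 28 successes and 7 failures, the posterior is Beta(6.9+28, 2.5+7) = Beta(34.9, 9.5).
Posterior mean = α/(α+β) = 34.9/44.4 = 0.7860.

Posterior: Beta(34.9, 9.5); mean ≈ 0.7860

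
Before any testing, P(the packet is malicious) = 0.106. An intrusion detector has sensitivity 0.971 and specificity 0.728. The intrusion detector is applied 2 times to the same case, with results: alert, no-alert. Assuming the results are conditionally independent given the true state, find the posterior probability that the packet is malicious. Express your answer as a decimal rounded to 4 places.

With H the event that the packet is malicious, the joint likelihood of the observed sequence is P(data|H) = 0.971·0.029 = 0.028159 and P(data|¬H) = 0.272·0.728 = 0.19802.
Bayes: P(H|data) = 0.106·0.028159 / (0.106·0.028159 + 0.894·0.19802) = 0.0029849/0.18001 = 0.0166.

Posterior P(H) ≈ 0.0166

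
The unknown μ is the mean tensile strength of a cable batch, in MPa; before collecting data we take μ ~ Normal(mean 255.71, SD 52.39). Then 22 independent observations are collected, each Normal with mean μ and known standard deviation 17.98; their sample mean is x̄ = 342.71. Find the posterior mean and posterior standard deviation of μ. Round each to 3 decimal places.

Posterior mean ≈ 342.247; posterior SD ≈ 3.823

With known σ, the Normal prior is conjugate. Weight on the data is w = (n/σ²)/(n/σ² + 1/τ₀²) = 0.0680524/(0.0680524+0.00036434) = 0.99467.
Posterior mean = w·x̄ + (1−w)·μ₀ = 0.99467·342.71 + 0.0053253·255.71 = 342.247. Posterior variance = 1/(0.0680524+0.00036434) = 14.6163, so SD = 3.823.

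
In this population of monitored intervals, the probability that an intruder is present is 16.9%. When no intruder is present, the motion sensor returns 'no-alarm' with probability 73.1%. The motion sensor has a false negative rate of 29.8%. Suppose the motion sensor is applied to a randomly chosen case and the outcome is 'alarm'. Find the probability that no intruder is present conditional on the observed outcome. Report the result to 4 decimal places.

Write H for 'an intruder is present'. Prior odds H:¬H = 0.169/0.831 = 0.20337. For the 'alarm' outcome, the likelihood ratio is 0.702/0.269 = 2.6097.
Posterior odds = 0.20337 × 2.6097 = 0.53073, so P(H|E) = 0.53073/(1+0.53073) = 0.3467. Then P(¬H|E) = 1 − 0.3467 = 0.6533.

P(¬H | E) ≈ 0.6533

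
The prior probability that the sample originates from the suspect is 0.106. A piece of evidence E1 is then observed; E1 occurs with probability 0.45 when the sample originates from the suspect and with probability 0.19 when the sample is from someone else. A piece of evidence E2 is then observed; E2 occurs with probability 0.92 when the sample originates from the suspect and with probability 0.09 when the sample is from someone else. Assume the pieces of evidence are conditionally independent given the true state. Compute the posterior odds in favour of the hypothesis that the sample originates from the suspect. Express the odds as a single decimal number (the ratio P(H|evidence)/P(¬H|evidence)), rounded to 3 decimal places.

Posterior odds ≈ 2.871

Prior odds = 0.106/(1−0.106) = 0.11857. In log-odds, ln(0.11857) = -2.1323.
Add log likelihood ratios: ln(2.3684) + ln(10.222) = 3.1868.
Posterior log-odds = 1.0545, so posterior odds = exp(1.0545) = 2.8706.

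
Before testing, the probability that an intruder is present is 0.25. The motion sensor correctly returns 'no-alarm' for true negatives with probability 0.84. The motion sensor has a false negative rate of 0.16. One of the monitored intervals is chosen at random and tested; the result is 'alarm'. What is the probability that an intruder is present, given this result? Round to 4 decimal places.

P(H | E) ≈ 0.6364

Write H for 'an intruder is present'. Prior odds H:¬H = 0.25/0.75 = 0.33333. For the 'alarm' outcome, the likelihood ratio is 0.84/0.16 = 5.2500.
Posterior odds = 0.33333 × 5.2500 = 1.7500, so P(H|E) = 1.7500/(1+1.7500) = 0.6364.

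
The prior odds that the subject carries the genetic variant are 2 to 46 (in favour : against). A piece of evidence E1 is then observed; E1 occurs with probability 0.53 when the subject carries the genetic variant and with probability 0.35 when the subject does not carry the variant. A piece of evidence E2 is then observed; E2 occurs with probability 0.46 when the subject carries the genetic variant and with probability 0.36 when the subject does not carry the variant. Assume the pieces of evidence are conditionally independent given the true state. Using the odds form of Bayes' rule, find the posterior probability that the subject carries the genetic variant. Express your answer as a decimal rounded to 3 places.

Prior odds = 2/46 = 0.043478.
Likelihood ratio for E1 = 0.53/0.35 = 1.5143.
Likelihood ratio for E2 = 0.46/0.36 = 1.2778.
Posterior odds = prior odds × LR₁ × LR₂ = 0.084127.
Posterior probability = odds/(1+odds) = 0.084127/1.0841 = 0.078.

Posterior probability ≈ 0.078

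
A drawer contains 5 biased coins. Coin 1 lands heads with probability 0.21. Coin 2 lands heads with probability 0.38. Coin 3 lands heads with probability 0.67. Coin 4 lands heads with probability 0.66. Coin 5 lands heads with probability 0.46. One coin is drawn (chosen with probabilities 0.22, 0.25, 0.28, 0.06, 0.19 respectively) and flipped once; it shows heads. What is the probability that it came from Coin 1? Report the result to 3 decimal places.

Tabulate prior·likelihood by source: [1] prior 0.22, lik 0.21, product 0.04620; [2] prior 0.25, lik 0.38, product 0.09500; [3] prior 0.28, lik 0.67, product 0.1876; [4] prior 0.06, lik 0.66, product 0.03960; [5] prior 0.19, lik 0.46, product 0.08740.
Normalizing constant = 0.45580; the posterior for Coin 1 is its product over the sum, 0.04620/0.45580 = 0.101.

Posterior probability ≈ 0.101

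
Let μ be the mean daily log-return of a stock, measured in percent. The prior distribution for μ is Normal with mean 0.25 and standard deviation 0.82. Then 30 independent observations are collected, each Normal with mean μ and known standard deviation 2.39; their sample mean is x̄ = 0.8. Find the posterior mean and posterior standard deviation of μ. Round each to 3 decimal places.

Posterior mean ≈ 0.679; posterior SD ≈ 0.385

Prior precision 1/τ₀² = 1/0.82² = 1.48721; data precision n/σ² = 30/2.39² = 5.25201.
Posterior precision = 1.48721 + 5.25201 = 6.73922, giving posterior SD = 1/√6.73922 = 0.385.
Posterior mean = (1.48721·0.25 + 5.25201·0.8) / 6.73922 = 0.679.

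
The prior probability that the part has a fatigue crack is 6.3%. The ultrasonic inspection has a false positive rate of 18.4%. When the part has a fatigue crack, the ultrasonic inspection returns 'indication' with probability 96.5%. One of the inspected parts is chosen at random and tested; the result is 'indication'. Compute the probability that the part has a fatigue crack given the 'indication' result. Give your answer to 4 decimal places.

Write H for 'the part has a fatigue crack'. Prior odds H:¬H = 0.063/0.937 = 0.067236. For the 'indication' outcome, the likelihood ratio is 0.965/0.184 = 5.2446.
Posterior odds = 0.067236 × 5.2446 = 0.35262, so P(H|E) = 0.35262/(1+0.35262) = 0.2607.

P(H | E) ≈ 0.2607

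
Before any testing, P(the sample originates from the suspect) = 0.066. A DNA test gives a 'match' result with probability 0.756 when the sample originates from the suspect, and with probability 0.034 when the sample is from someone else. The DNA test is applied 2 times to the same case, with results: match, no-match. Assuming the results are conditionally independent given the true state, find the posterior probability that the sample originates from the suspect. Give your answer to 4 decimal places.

Posterior P(H) ≈ 0.2841

Let H be the event that the sample originates from the suspect; start with P(H) = 0.066. P('match'|H) = 0.756, P('match'|¬H) = 0.034.
Update on result 1 ('match'): P(H) ← 0.756·0.0660 / (0.756·0.0660 + 0.034·0.9340) = 0.049896/0.081652 = 0.6111.
Update on result 2 ('no-match'): P(H) ← 0.244·0.6111 / (0.244·0.6111 + 0.966·0.3889) = 0.14910/0.52480 = 0.2841.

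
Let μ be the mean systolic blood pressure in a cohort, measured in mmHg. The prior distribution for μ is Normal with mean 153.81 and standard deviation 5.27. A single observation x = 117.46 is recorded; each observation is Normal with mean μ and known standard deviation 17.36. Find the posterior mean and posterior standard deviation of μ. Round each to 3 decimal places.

Posterior mean ≈ 150.743; posterior SD ≈ 5.043

With known σ, the Normal prior is conjugate. Weight on the data is w = (n/σ²)/(n/σ² + 1/τ₀²) = 0.00331818/(0.00331818+0.0360063) = 0.084380.
Posterior mean = w·x̄ + (1−w)·μ₀ = 0.084380·117.46 + 0.91562·153.81 = 150.743. Posterior variance = 1/(0.00331818+0.0360063) = 25.4294, so SD = 5.043.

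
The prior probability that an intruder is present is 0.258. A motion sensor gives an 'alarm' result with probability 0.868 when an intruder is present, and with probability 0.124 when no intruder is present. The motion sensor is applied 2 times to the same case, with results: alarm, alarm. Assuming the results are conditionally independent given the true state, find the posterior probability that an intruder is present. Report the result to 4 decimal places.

Posterior P(H) ≈ 0.9446

Let H be the event that an intruder is present; start with P(H) = 0.258. P('alarm'|H) = 0.868, P('alarm'|¬H) = 0.124.
Update on result 1 ('alarm'): P(H) ← 0.868·0.2580 / (0.868·0.2580 + 0.124·0.7420) = 0.22394/0.31595 = 0.7088.
Update on result 2 ('alarm'): P(H) ← 0.868·0.7088 / (0.868·0.7088 + 0.124·0.2912) = 0.61523/0.65134 = 0.9446.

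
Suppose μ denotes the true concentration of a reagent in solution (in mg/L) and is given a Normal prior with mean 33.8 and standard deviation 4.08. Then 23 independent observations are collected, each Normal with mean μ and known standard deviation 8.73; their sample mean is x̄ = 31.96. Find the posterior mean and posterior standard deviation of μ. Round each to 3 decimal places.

Prior precision 1/τ₀² = 1/4.08² = 0.0600730; data precision n/σ² = 23/8.73² = 0.301786.
Posterior precision = 0.0600730 + 0.301786 = 0.361859, giving posterior SD = 1/√0.361859 = 1.662.
Posterior mean = (0.0600730·33.8 + 0.301786·31.96) / 0.361859 = 32.265.

Posterior mean ≈ 32.265; posterior SD ≈ 1.662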